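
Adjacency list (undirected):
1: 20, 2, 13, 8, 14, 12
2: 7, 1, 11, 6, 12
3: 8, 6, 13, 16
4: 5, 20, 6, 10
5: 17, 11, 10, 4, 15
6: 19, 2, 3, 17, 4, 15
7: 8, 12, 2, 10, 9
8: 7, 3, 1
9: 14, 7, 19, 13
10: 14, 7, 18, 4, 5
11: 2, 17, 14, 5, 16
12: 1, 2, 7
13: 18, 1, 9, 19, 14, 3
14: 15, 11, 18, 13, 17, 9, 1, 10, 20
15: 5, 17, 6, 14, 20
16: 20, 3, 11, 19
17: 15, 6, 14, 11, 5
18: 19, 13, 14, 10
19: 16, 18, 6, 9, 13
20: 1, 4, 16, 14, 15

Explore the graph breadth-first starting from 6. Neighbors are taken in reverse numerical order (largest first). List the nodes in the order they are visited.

6, 19, 17, 15, 4, 3, 2, 18, 16, 13, 9, 14, 11, 5, 20, 10, 8, 12, 7, 1

Visit 6; enqueue 19, 17, 15, 4, 3, 2 → queue [19, 17, 15, 4, 3, 2]
Visit 19; enqueue 18, 16, 13, 9 → queue [17, 15, 4, 3, 2, 18, 16, 13, 9]
Visit 17; enqueue 14, 11, 5 → queue [15, 4, 3, 2, 18, 16, 13, 9, 14, 11, 5]
Visit 15; enqueue 20 → queue [4, 3, 2, 18, 16, 13, 9, 14, 11, 5, 20]
Visit 4; enqueue 10 → queue [3, 2, 18, 16, 13, 9, 14, 11, 5, 20, 10]
Visit 3; enqueue 8 → queue [2, 18, 16, 13, 9, 14, 11, 5, 20, 10, 8]
Visit 2; enqueue 12, 7, 1 → queue [18, 16, 13, 9, 14, 11, 5, 20, 10, 8, 12, 7, 1]
Visit 18 → queue [16, 13, 9, 14, 11, 5, 20, 10, 8, 12, 7, 1]
Visit 16 → queue [13, 9, 14, 11, 5, 20, 10, 8, 12, 7, 1]
Visit 13 → queue [9, 14, 11, 5, 20, 10, 8, 12, 7, 1]
Visit 9 → queue [14, 11, 5, 20, 10, 8, 12, 7, 1]
Visit 14 → queue [11, 5, 20, 10, 8, 12, 7, 1]
Visit 11 → queue [5, 20, 10, 8, 12, 7, 1]
Visit 5 → queue [20, 10, 8, 12, 7, 1]
Visit 20 → queue [10, 8, 12, 7, 1]
Visit 10 → queue [8, 12, 7, 1]
Visit 8 → queue [12, 7, 1]
Visit 12 → queue [7, 1]
Visit 7 → queue [1]
Visit 1 → queue []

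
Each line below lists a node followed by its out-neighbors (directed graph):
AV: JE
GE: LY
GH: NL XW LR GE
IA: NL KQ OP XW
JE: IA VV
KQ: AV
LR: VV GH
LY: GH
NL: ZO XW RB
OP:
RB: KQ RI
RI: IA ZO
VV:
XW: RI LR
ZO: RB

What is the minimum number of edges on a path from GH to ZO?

Level 0: GH
Level 1: GE, LR, NL, XW
Level 2: LY, RB, RI, VV, ZO
Level 3: IA, KQ
Level 4: AV, OP
Level 5: JE
ZO first appears at level 2.

2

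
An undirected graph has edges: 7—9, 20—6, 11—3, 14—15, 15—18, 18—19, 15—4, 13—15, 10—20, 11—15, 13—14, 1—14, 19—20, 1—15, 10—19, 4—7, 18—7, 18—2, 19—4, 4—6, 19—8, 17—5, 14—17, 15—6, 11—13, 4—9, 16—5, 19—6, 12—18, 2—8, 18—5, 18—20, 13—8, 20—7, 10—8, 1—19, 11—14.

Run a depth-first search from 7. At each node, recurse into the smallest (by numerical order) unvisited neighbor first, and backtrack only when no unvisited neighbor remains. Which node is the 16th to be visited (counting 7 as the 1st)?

12

Visit 7
7 → 4
4 → 6
6 → 15
15 → 1
1 → 14
14 → 11
11 → 3
11 → 13
13 → 8
8 → 2
2 → 18
18 → 5
5 → 16
5 → 17
18 → 12
18 → 19
19 → 10
10 → 20
4 → 9

Visit order: 7, 4, 6, 15, 1, 14, 11, 3, 13, 8, 2, 18, 5, 16, 17, 12, 19, 10, 20, 9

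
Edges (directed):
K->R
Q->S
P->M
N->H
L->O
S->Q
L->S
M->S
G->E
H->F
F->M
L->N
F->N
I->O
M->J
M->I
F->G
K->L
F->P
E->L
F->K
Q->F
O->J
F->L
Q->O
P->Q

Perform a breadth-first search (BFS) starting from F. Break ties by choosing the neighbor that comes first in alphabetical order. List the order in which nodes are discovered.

Visit F; enqueue G, K, L, M, N, P → queue [G, K, L, M, N, P]
Visit G; enqueue E → queue [K, L, M, N, P, E]
Visit K; enqueue R → queue [L, M, N, P, E, R]
Visit L; enqueue O, S → queue [M, N, P, E, R, O, S]
Visit M; enqueue I, J → queue [N, P, E, R, O, S, I, J]
Visit N; enqueue H → queue [P, E, R, O, S, I, J, H]
Visit P; enqueue Q → queue [E, R, O, S, I, J, H, Q]
Visit E → queue [R, O, S, I, J, H, Q]
Visit R → queue [O, S, I, J, H, Q]
Visit O → queue [S, I, J, H, Q]
Visit S → queue [I, J, H, Q]
Visit I → queue [J, H, Q]
Visit J → queue [H, Q]
Visit H → queue [Q]
Visit Q → queue []

F → G → K → L → M → N → P → E → R → O → S → I → J → H → Q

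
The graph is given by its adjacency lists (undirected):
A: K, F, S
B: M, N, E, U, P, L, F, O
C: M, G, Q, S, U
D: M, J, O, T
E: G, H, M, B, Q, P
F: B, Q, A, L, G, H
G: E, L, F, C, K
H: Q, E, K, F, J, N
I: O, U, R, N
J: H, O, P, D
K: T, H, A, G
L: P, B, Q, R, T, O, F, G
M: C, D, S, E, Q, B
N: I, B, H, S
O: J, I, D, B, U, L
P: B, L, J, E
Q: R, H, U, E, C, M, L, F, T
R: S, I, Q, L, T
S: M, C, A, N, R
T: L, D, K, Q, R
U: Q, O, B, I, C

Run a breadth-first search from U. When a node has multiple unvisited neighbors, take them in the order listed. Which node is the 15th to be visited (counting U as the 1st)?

D

Visit U; enqueue Q, O, B, I, C → queue [Q, O, B, I, C]
Visit Q; enqueue R, H, E, M, L, F, T → queue [O, B, I, C, R, H, E, M, L, F, T]
Visit O; enqueue J, D → queue [B, I, C, R, H, E, M, L, F, T, J, D]
Visit B; enqueue N, P → queue [I, C, R, H, E, M, L, F, T, J, D, N, P]
Visit I → queue [C, R, H, E, M, L, F, T, J, D, N, P]
Visit C; enqueue G, S → queue [R, H, E, M, L, F, T, J, D, N, P, G, S]
Visit R → queue [H, E, M, L, F, T, J, D, N, P, G, S]
Visit H; enqueue K → queue [E, M, L, F, T, J, D, N, P, G, S, K]
Visit E → queue [M, L, F, T, J, D, N, P, G, S, K]
Visit M → queue [L, F, T, J, D, N, P, G, S, K]
Visit L → queue [F, T, J, D, N, P, G, S, K]
Visit F; enqueue A → queue [T, J, D, N, P, G, S, K, A]
Visit T → queue [J, D, N, P, G, S, K, A]
Visit J → queue [D, N, P, G, S, K, A]
Visit D → queue [N, P, G, S, K, A]
Visit N → queue [P, G, S, K, A]
Visit P → queue [G, S, K, A]
Visit G → queue [S, K, A]
Visit S → queue [K, A]
Visit K → queue [A]
Visit A → queue []

Visit order: U, Q, O, B, I, C, R, H, E, M, L, F, T, J, D, N, P, G, S, K, A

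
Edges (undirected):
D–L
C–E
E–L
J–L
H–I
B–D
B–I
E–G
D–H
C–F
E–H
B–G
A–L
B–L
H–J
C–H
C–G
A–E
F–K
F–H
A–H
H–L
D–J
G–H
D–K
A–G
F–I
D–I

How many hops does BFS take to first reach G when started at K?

Level 0: K
Level 1: D, F
Level 2: B, C, H, I, J, L
Level 3: A, E, G
G first appears at level 3.

3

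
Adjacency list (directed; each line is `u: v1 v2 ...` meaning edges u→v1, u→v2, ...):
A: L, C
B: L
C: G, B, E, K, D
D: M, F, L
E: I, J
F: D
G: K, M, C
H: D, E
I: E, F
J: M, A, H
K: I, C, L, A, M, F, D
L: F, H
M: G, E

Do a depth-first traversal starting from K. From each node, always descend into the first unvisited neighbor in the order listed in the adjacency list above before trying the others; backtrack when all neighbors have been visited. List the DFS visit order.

K, I, E, J, M, G, C, B, L, F, D, H, A

Visit K
K → I
I → E
E → J
J → M
M → G
G → C
C → B
B → L
L → F
F → D
L → H
J → A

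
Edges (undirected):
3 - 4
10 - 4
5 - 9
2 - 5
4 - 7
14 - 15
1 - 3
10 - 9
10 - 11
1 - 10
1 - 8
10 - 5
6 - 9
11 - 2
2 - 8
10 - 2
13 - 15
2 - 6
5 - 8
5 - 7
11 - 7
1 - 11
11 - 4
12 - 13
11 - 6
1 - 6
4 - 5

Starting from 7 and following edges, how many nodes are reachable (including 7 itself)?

BFS from 7 visits: 7, 11, 5, 4, 10, 6, 2, 1, 9, 8, 3
Reachable nodes: 11 of 15 total.

11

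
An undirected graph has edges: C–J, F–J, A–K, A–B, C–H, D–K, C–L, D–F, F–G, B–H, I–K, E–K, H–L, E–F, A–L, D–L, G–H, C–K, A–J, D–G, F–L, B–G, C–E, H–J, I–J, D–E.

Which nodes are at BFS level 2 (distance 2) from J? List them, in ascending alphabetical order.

B, D, E, G, K, L

Level 0: J
Level 1: A, C, F, H, I
Level 2: B, D, E, G, K, L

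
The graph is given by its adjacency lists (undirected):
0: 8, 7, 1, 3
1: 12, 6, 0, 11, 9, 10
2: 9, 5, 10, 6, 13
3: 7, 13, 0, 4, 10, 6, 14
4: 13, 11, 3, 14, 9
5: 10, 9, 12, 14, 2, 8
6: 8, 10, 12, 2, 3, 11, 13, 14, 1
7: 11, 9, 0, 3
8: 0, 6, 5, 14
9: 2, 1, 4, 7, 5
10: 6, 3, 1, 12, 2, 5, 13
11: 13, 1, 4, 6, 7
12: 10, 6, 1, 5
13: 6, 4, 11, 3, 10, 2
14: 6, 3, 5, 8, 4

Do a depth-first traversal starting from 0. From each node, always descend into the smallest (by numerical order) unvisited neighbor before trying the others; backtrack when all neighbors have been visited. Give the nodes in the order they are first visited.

Visit 0
0 → 1
1 → 6
6 → 2
2 → 5
5 → 8
8 → 14
14 → 3
3 → 4
4 → 9
9 → 7
7 → 11
11 → 13
13 → 10
10 → 12

0 -> 1 -> 6 -> 2 -> 5 -> 8 -> 14 -> 3 -> 4 -> 9 -> 7 -> 11 -> 13 -> 10 -> 12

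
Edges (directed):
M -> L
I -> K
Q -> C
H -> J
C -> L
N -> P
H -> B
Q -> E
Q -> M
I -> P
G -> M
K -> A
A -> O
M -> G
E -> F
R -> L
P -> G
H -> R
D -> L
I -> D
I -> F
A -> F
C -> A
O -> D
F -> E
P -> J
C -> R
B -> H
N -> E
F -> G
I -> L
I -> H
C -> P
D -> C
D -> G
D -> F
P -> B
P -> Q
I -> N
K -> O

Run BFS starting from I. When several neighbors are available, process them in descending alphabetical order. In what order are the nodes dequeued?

Visit I; enqueue P, N, L, K, H, F, D → queue [P, N, L, K, H, F, D]
Visit P; enqueue Q, J, G, B → queue [N, L, K, H, F, D, Q, J, G, B]
Visit N; enqueue E → queue [L, K, H, F, D, Q, J, G, B, E]
Visit L → queue [K, H, F, D, Q, J, G, B, E]
Visit K; enqueue O, A → queue [H, F, D, Q, J, G, B, E, O, A]
Visit H; enqueue R → queue [F, D, Q, J, G, B, E, O, A, R]
Visit F → queue [D, Q, J, G, B, E, O, A, R]
Visit D; enqueue C → queue [Q, J, G, B, E, O, A, R, C]
Visit Q; enqueue M → queue [J, G, B, E, O, A, R, C, M]
Visit J → queue [G, B, E, O, A, R, C, M]
Visit G → queue [B, E, O, A, R, C, M]
Visit B → queue [E, O, A, R, C, M]
Visit E → queue [O, A, R, C, M]
Visit O → queue [A, R, C, M]
Visit A → queue [R, C, M]
Visit R → queue [C, M]
Visit C → queue [M]
Visit M → queue []

I -> P -> N -> L -> K -> H -> F -> D -> Q -> J -> G -> B -> E -> O -> A -> R -> C -> M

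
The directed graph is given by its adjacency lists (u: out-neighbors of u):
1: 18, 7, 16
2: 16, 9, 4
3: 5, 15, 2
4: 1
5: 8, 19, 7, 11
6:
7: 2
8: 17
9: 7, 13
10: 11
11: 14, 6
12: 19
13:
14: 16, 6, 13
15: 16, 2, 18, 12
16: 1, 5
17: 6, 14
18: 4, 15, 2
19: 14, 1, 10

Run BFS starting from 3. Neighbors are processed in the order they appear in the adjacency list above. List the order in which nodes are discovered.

Visit 3; enqueue 5, 15, 2 → queue [5, 15, 2]
Visit 5; enqueue 8, 19, 7, 11 → queue [15, 2, 8, 19, 7, 11]
Visit 15; enqueue 16, 18, 12 → queue [2, 8, 19, 7, 11, 16, 18, 12]
Visit 2; enqueue 9, 4 → queue [8, 19, 7, 11, 16, 18, 12, 9, 4]
Visit 8; enqueue 17 → queue [19, 7, 11, 16, 18, 12, 9, 4, 17]
Visit 19; enqueue 14, 1, 10 → queue [7, 11, 16, 18, 12, 9, 4, 17, 14, 1, 10]
Visit 7 → queue [11, 16, 18, 12, 9, 4, 17, 14, 1, 10]
Visit 11; enqueue 6 → queue [16, 18, 12, 9, 4, 17, 14, 1, 10, 6]
Visit 16 → queue [18, 12, 9, 4, 17, 14, 1, 10, 6]
Visit 18 → queue [12, 9, 4, 17, 14, 1, 10, 6]
Visit 12 → queue [9, 4, 17, 14, 1, 10, 6]
Visit 9; enqueue 13 → queue [4, 17, 14, 1, 10, 6, 13]
Visit 4 → queue [17, 14, 1, 10, 6, 13]
Visit 17 → queue [14, 1, 10, 6, 13]
Visit 14 → queue [1, 10, 6, 13]
Visit 1 → queue [10, 6, 13]
Visit 10 → queue [6, 13]
Visit 6 → queue [13]
Visit 13 → queue []

3 → 5 → 15 → 2 → 8 → 19 → 7 → 11 → 16 → 18 → 12 → 9 → 4 → 17 → 14 → 1 → 10 → 6 → 13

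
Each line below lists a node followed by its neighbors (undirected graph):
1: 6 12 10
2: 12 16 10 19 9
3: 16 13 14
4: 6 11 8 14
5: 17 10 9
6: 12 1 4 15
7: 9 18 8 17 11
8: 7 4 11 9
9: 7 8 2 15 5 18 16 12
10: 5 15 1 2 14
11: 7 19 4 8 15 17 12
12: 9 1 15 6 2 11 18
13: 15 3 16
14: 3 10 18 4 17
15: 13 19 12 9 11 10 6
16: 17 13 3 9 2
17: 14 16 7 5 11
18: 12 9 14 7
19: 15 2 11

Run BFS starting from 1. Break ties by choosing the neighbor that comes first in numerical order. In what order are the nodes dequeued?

Visit 1; enqueue 6, 10, 12 → queue [6, 10, 12]
Visit 6; enqueue 4, 15 → queue [10, 12, 4, 15]
Visit 10; enqueue 2, 5, 14 → queue [12, 4, 15, 2, 5, 14]
Visit 12; enqueue 9, 11, 18 → queue [4, 15, 2, 5, 14, 9, 11, 18]
Visit 4; enqueue 8 → queue [15, 2, 5, 14, 9, 11, 18, 8]
Visit 15; enqueue 13, 19 → queue [2, 5, 14, 9, 11, 18, 8, 13, 19]
Visit 2; enqueue 16 → queue [5, 14, 9, 11, 18, 8, 13, 19, 16]
Visit 5; enqueue 17 → queue [14, 9, 11, 18, 8, 13, 19, 16, 17]
Visit 14; enqueue 3 → queue [9, 11, 18, 8, 13, 19, 16, 17, 3]
Visit 9; enqueue 7 → queue [11, 18, 8, 13, 19, 16, 17, 3, 7]
Visit 11 → queue [18, 8, 13, 19, 16, 17, 3, 7]
Visit 18 → queue [8, 13, 19, 16, 17, 3, 7]
Visit 8 → queue [13, 19, 16, 17, 3, 7]
Visit 13 → queue [19, 16, 17, 3, 7]
Visit 19 → queue [16, 17, 3, 7]
Visit 16 → queue [17, 3, 7]
Visit 17 → queue [3, 7]
Visit 3 → queue [7]
Visit 7 → queue []

1, 6, 10, 12, 4, 15, 2, 5, 14, 9, 11, 18, 8, 13, 19, 16, 17, 3, 7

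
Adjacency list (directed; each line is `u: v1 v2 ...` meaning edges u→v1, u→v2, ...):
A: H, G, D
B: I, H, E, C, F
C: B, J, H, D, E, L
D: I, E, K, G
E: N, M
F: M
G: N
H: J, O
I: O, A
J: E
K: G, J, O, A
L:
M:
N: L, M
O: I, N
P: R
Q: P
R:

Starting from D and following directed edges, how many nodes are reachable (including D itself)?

12

BFS from D visits: D, I, E, K, G, O, A, N, M, J, H, L
Reachable nodes: 12 of 18 total.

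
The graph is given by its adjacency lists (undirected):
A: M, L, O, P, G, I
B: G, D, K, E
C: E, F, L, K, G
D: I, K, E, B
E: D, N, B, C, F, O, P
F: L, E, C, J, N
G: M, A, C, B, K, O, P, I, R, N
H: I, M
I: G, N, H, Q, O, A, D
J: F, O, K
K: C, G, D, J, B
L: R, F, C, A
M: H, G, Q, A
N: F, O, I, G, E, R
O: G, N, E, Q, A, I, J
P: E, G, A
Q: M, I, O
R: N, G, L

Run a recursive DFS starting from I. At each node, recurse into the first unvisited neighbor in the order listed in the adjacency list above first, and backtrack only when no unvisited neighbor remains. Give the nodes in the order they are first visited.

I -> G -> M -> H -> Q -> O -> N -> F -> L -> R -> C -> E -> D -> K -> J -> B -> P -> A

Visit I
I → G
G → M
M → H
M → Q
Q → O
O → N
N → F
F → L
L → R
L → C
C → E
E → D
D → K
K → J
K → B
E → P
P → A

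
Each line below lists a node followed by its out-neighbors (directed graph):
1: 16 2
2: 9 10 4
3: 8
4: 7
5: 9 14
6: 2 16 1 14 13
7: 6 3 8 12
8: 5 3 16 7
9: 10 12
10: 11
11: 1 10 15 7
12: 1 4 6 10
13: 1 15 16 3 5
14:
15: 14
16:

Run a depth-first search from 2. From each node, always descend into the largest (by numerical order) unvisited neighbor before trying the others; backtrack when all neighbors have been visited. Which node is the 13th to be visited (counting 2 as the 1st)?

Visit 2
2 → 10
10 → 11
11 → 15
15 → 14
11 → 7
7 → 12
12 → 6
6 → 16
6 → 13
13 → 5
5 → 9
13 → 3
3 → 8
13 → 1
12 → 4

Visit order: 2, 10, 11, 15, 14, 7, 12, 6, 16, 13, 5, 9, 3, 8, 1, 4

3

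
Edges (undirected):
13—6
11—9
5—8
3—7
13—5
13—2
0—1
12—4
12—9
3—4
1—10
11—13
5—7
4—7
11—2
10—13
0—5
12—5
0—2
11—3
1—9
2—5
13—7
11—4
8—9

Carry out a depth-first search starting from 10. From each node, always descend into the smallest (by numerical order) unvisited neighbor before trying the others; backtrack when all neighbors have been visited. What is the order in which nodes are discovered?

10 -> 1 -> 0 -> 2 -> 5 -> 7 -> 3 -> 4 -> 11 -> 9 -> 8 -> 12 -> 13 -> 6

Visit 10
10 → 1
1 → 0
0 → 2
2 → 5
5 → 7
7 → 3
3 → 4
4 → 11
11 → 9
9 → 8
9 → 12
11 → 13
13 → 6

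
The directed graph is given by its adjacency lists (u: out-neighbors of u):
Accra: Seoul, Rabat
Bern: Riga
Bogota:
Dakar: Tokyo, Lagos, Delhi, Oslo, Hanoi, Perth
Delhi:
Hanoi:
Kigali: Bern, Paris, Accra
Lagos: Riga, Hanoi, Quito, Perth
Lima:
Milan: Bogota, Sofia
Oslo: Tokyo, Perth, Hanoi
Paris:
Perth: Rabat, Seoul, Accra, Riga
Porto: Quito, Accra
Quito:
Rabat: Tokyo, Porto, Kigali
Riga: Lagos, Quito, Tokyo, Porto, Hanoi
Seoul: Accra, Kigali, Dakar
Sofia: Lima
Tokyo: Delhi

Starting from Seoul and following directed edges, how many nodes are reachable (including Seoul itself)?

16

BFS from Seoul visits: Seoul, Accra, Dakar, Kigali, Rabat, Delhi, Hanoi, Lagos, Oslo, Perth, Tokyo, Bern, Paris, Porto, Quito, Riga
Reachable nodes: 16 of 20 total.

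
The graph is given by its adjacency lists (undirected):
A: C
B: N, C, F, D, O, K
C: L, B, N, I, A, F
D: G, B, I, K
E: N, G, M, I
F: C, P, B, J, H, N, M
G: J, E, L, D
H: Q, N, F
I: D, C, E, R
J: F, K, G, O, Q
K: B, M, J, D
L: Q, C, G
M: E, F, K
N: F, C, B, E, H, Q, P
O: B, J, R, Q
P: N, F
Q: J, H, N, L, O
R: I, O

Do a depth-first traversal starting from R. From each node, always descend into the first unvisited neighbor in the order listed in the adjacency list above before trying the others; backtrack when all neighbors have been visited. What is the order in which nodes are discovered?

R, I, D, G, J, F, C, L, Q, H, N, B, O, K, M, E, P, A

Visit R
R → I
I → D
D → G
G → J
J → F
F → C
C → L
L → Q
Q → H
H → N
N → B
B → O
B → K
K → M
M → E
N → P
C → A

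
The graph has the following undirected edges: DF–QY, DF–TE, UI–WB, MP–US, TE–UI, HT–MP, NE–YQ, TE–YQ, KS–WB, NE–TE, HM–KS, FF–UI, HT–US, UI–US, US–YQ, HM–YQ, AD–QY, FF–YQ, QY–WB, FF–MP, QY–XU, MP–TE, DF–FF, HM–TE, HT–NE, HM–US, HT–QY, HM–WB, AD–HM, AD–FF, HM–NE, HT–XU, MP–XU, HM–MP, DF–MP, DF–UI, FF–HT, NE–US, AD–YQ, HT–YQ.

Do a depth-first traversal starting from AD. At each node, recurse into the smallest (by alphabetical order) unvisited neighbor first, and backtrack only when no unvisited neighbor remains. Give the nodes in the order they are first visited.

Visit AD
AD → FF
FF → DF
DF → MP
MP → HM
HM → KS
KS → WB
WB → QY
QY → HT
HT → NE
NE → TE
TE → UI
UI → US
US → YQ
HT → XU

AD FF DF MP HM KS WB QY HT NE TE UI US YQ XU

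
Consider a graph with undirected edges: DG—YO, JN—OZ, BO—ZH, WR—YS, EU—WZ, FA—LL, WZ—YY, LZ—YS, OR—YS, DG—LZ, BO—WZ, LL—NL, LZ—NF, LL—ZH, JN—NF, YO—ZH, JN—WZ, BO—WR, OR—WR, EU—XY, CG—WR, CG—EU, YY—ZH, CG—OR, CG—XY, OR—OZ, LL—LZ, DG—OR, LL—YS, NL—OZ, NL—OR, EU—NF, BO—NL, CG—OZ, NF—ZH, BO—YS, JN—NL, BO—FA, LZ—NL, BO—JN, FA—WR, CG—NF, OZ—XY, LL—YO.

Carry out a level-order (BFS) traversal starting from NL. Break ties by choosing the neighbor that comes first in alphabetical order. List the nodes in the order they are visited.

NL, BO, JN, LL, LZ, OR, OZ, FA, WR, WZ, YS, ZH, NF, YO, DG, CG, XY, EU, YY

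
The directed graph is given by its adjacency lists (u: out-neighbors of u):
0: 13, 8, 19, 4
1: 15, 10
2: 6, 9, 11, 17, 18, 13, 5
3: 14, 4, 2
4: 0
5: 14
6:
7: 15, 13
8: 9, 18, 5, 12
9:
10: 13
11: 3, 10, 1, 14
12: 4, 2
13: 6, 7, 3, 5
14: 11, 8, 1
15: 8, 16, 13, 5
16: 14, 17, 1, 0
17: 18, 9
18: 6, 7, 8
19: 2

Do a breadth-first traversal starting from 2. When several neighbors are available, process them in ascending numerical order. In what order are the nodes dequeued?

Visit 2; enqueue 5, 6, 9, 11, 13, 17, 18 → queue [5, 6, 9, 11, 13, 17, 18]
Visit 5; enqueue 14 → queue [6, 9, 11, 13, 17, 18, 14]
Visit 6 → queue [9, 11, 13, 17, 18, 14]
Visit 9 → queue [11, 13, 17, 18, 14]
Visit 11; enqueue 1, 3, 10 → queue [13, 17, 18, 14, 1, 3, 10]
Visit 13; enqueue 7 → queue [17, 18, 14, 1, 3, 10, 7]
Visit 17 → queue [18, 14, 1, 3, 10, 7]
Visit 18; enqueue 8 → queue [14, 1, 3, 10, 7, 8]
Visit 14 → queue [1, 3, 10, 7, 8]
Visit 1; enqueue 15 → queue [3, 10, 7, 8, 15]
Visit 3; enqueue 4 → queue [10, 7, 8, 15, 4]
Visit 10 → queue [7, 8, 15, 4]
Visit 7 → queue [8, 15, 4]
Visit 8; enqueue 12 → queue [15, 4, 12]
Visit 15; enqueue 16 → queue [4, 12, 16]
Visit 4; enqueue 0 → queue [12, 16, 0]
Visit 12 → queue [16, 0]
Visit 16 → queue [0]
Visit 0; enqueue 19 → queue [19]
Visit 19 → queue []

2 → 5 → 6 → 9 → 11 → 13 → 17 → 18 → 14 → 1 → 3 → 10 → 7 → 8 → 15 → 4 → 12 → 16 → 0 → 19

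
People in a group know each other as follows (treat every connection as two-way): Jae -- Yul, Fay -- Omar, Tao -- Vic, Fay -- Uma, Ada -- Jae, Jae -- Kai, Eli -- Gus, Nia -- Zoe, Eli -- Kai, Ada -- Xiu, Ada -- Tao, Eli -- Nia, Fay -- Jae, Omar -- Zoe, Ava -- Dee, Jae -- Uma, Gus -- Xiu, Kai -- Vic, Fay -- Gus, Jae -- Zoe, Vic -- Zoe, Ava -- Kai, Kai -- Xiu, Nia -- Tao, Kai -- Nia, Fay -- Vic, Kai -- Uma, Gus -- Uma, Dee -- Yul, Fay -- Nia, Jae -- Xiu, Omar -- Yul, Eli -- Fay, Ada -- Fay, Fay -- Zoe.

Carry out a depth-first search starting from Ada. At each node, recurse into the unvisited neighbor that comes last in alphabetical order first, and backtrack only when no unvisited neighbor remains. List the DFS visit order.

Visit Ada
Ada → Xiu
Xiu → Kai
Kai → Vic
Vic → Zoe
Zoe → Omar
Omar → Yul
Yul → Jae
Jae → Uma
Uma → Gus
Gus → Fay
Fay → Nia
Nia → Tao
Nia → Eli
Yul → Dee
Dee → Ava

Ada -> Xiu -> Kai -> Vic -> Zoe -> Omar -> Yul -> Jae -> Uma -> Gus -> Fay -> Nia -> Tao -> Eli -> Dee -> Ava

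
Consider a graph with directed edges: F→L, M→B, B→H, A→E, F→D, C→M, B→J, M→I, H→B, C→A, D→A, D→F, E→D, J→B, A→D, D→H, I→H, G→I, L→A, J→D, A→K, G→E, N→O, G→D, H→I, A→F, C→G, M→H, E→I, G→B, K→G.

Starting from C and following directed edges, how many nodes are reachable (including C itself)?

13

BFS from C visits: C, A, G, M, D, E, F, K, B, I, H, L, J
Reachable nodes: 13 of 15 total.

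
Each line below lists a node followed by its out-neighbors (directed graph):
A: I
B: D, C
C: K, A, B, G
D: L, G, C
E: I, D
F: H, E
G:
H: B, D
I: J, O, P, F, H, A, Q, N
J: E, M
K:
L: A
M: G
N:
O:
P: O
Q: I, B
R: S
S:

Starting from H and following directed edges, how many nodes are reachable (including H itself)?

17

BFS from H visits: H, B, D, C, L, G, K, A, I, J, O, P, F, Q, N, E, M
Reachable nodes: 17 of 19 total.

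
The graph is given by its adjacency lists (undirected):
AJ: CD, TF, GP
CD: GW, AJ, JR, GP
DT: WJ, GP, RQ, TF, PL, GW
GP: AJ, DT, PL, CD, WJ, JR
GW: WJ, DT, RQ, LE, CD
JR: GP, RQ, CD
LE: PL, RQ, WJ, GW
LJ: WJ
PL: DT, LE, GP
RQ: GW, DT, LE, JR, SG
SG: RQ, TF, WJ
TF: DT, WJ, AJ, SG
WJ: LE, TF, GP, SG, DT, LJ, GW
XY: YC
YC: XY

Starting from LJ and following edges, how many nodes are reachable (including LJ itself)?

13

BFS from LJ visits: LJ, WJ, DT, GP, GW, LE, SG, TF, PL, RQ, AJ, CD, JR
Reachable nodes: 13 of 15 total.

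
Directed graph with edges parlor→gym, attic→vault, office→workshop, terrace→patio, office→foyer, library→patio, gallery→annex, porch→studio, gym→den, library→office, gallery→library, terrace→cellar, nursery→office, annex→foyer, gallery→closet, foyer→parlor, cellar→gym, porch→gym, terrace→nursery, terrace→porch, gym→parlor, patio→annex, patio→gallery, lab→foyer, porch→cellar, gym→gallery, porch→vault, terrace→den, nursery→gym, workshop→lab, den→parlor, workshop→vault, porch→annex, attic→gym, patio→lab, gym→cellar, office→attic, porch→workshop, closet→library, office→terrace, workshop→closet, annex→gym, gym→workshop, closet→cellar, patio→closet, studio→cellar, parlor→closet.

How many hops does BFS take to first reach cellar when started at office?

2

Level 0: office
Level 1: attic, foyer, terrace, workshop
Level 2: cellar, closet, den, gym, lab, nursery, parlor, patio, porch, vault
Level 3: annex, gallery, library, studio
cellar first appears at level 2.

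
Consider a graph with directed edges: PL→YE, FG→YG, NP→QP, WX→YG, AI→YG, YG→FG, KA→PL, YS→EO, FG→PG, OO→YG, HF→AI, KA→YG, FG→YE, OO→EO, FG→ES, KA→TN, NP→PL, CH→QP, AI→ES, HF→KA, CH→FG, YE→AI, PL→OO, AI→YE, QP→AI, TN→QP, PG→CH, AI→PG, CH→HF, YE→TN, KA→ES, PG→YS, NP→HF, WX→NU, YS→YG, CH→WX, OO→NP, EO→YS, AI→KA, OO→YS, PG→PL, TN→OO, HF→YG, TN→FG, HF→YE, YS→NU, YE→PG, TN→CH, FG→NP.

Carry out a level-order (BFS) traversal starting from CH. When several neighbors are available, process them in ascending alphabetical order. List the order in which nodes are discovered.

CH → FG → HF → QP → WX → ES → NP → PG → YE → YG → AI → KA → NU → PL → YS → TN → OO → EO

Visit CH; enqueue FG, HF, QP, WX → queue [FG, HF, QP, WX]
Visit FG; enqueue ES, NP, PG, YE, YG → queue [HF, QP, WX, ES, NP, PG, YE, YG]
Visit HF; enqueue AI, KA → queue [QP, WX, ES, NP, PG, YE, YG, AI, KA]
Visit QP → queue [WX, ES, NP, PG, YE, YG, AI, KA]
Visit WX; enqueue NU → queue [ES, NP, PG, YE, YG, AI, KA, NU]
Visit ES → queue [NP, PG, YE, YG, AI, KA, NU]
Visit NP; enqueue PL → queue [PG, YE, YG, AI, KA, NU, PL]
Visit PG; enqueue YS → queue [YE, YG, AI, KA, NU, PL, YS]
Visit YE; enqueue TN → queue [YG, AI, KA, NU, PL, YS, TN]
Visit YG → queue [AI, KA, NU, PL, YS, TN]
Visit AI → queue [KA, NU, PL, YS, TN]
Visit KA → queue [NU, PL, YS, TN]
Visit NU → queue [PL, YS, TN]
Visit PL; enqueue OO → queue [YS, TN, OO]
Visit YS; enqueue EO → queue [TN, OO, EO]
Visit TN → queue [OO, EO]
Visit OO → queue [EO]
Visit EO → queue []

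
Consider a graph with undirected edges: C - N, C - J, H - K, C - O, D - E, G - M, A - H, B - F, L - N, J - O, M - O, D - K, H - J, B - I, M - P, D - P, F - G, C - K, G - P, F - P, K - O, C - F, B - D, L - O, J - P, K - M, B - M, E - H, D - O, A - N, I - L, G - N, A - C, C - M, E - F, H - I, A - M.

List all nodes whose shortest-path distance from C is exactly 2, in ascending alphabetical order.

B, D, E, G, H, L, P

Level 0: C
Level 1: A, F, J, K, M, N, O
Level 2: B, D, E, G, H, L, P
Level 3: I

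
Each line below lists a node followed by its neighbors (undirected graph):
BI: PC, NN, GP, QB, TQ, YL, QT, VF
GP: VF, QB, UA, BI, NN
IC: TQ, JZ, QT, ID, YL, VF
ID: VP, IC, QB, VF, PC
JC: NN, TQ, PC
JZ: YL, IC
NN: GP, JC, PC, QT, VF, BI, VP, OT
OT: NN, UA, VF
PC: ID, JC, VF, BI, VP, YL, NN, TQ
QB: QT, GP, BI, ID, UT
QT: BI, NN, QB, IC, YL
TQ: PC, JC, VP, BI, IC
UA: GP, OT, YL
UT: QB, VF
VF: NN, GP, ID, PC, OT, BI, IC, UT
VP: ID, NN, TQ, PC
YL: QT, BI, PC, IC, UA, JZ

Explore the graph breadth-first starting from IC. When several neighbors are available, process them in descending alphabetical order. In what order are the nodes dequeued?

Visit IC; enqueue YL, VF, TQ, QT, JZ, ID → queue [YL, VF, TQ, QT, JZ, ID]
Visit YL; enqueue UA, PC, BI → queue [VF, TQ, QT, JZ, ID, UA, PC, BI]
Visit VF; enqueue UT, OT, NN, GP → queue [TQ, QT, JZ, ID, UA, PC, BI, UT, OT, NN, GP]
Visit TQ; enqueue VP, JC → queue [QT, JZ, ID, UA, PC, BI, UT, OT, NN, GP, VP, JC]
Visit QT; enqueue QB → queue [JZ, ID, UA, PC, BI, UT, OT, NN, GP, VP, JC, QB]
Visit JZ → queue [ID, UA, PC, BI, UT, OT, NN, GP, VP, JC, QB]
Visit ID → queue [UA, PC, BI, UT, OT, NN, GP, VP, JC, QB]
Visit UA → queue [PC, BI, UT, OT, NN, GP, VP, JC, QB]
Visit PC → queue [BI, UT, OT, NN, GP, VP, JC, QB]
Visit BI → queue [UT, OT, NN, GP, VP, JC, QB]
Visit UT → queue [OT, NN, GP, VP, JC, QB]
Visit OT → queue [NN, GP, VP, JC, QB]
Visit NN → queue [GP, VP, JC, QB]
Visit GP → queue [VP, JC, QB]
Visit VP → queue [JC, QB]
Visit JC → queue [QB]
Visit QB → queue []

IC -> YL -> VF -> TQ -> QT -> JZ -> ID -> UA -> PC -> BI -> UT -> OT -> NN -> GP -> VP -> JC -> QB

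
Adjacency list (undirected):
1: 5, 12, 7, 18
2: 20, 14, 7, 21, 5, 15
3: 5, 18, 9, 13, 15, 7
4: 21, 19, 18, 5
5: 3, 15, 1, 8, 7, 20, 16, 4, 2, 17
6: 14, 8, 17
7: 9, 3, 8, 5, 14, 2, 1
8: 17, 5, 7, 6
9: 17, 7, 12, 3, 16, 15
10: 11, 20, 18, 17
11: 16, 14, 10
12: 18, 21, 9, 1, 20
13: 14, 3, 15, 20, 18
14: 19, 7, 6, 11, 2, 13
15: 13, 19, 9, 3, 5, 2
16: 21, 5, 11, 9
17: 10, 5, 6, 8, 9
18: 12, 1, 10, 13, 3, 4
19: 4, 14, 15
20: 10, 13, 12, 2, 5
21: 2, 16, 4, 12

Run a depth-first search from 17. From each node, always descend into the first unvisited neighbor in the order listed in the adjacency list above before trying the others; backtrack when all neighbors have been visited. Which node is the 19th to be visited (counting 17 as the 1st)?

Visit 17
17 → 10
10 → 11
11 → 16
16 → 21
21 → 2
2 → 20
20 → 13
13 → 14
14 → 19
19 → 4
4 → 18
18 → 12
12 → 9
9 → 7
7 → 3
3 → 5
5 → 15
5 → 1
5 → 8
8 → 6

Visit order: 17, 10, 11, 16, 21, 2, 20, 13, 14, 19, 4, 18, 12, 9, 7, 3, 5, 15, 1, 8, 6

1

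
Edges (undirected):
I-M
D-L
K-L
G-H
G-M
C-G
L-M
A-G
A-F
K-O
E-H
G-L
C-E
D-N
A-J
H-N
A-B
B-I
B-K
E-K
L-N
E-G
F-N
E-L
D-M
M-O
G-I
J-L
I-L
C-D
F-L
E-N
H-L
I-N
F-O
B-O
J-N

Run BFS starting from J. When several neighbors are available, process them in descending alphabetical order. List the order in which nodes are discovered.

J → N → L → A → I → H → F → E → D → M → K → G → B → O → C

Visit J; enqueue N, L, A → queue [N, L, A]
Visit N; enqueue I, H, F, E, D → queue [L, A, I, H, F, E, D]
Visit L; enqueue M, K, G → queue [A, I, H, F, E, D, M, K, G]
Visit A; enqueue B → queue [I, H, F, E, D, M, K, G, B]
Visit I → queue [H, F, E, D, M, K, G, B]
Visit H → queue [F, E, D, M, K, G, B]
Visit F; enqueue O → queue [E, D, M, K, G, B, O]
Visit E; enqueue C → queue [D, M, K, G, B, O, C]
Visit D → queue [M, K, G, B, O, C]
Visit M → queue [K, G, B, O, C]
Visit K → queue [G, B, O, C]
Visit G → queue [B, O, C]
Visit B → queue [O, C]
Visit O → queue [C]
Visit C → queue []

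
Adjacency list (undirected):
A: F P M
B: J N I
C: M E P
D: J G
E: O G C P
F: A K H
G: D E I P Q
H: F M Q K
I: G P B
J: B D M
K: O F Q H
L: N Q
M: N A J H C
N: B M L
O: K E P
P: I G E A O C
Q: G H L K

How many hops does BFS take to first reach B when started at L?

2

Level 0: L
Level 1: N, Q
Level 2: B, G, H, K, M
Level 3: A, C, D, E, F, I, J, O, P
B first appears at level 2.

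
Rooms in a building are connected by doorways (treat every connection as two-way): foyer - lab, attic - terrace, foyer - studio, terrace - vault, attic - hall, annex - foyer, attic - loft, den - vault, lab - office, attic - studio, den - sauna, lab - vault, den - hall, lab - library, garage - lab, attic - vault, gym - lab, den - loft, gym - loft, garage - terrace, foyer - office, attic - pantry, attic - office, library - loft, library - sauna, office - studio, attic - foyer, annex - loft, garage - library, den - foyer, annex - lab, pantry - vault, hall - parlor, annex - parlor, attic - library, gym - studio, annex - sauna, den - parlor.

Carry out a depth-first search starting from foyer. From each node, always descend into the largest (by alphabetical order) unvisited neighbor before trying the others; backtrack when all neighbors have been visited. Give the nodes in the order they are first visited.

Visit foyer
foyer → studio
studio → office
office → lab
lab → vault
vault → terrace
terrace → garage
garage → library
library → sauna
sauna → den
den → parlor
parlor → hall
hall → attic
attic → pantry
attic → loft
loft → gym
loft → annex

foyer studio office lab vault terrace garage library sauna den parlor hall attic pantry loft gym annex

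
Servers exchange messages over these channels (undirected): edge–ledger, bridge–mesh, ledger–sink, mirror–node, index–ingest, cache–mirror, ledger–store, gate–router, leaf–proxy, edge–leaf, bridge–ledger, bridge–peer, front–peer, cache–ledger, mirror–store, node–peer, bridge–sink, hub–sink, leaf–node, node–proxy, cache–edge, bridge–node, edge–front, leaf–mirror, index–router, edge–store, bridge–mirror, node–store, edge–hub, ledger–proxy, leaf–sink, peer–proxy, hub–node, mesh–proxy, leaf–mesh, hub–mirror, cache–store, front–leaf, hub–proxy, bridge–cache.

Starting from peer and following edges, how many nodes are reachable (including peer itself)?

BFS from peer visits: peer, bridge, front, node, proxy, cache, ledger, mesh, mirror, sink, edge, leaf, hub, store
Reachable nodes: 14 of 18 total.

14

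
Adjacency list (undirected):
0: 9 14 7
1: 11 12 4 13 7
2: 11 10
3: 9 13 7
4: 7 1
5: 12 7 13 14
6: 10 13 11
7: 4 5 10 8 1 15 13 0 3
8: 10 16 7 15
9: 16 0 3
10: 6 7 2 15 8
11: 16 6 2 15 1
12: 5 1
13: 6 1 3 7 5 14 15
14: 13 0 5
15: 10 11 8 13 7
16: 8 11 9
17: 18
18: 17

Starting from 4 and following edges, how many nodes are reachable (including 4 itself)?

BFS from 4 visits: 4, 7, 1, 5, 10, 8, 15, 13, 0, 3, 11, 12, 14, 6, 2, 16, 9
Reachable nodes: 17 of 19 total.

17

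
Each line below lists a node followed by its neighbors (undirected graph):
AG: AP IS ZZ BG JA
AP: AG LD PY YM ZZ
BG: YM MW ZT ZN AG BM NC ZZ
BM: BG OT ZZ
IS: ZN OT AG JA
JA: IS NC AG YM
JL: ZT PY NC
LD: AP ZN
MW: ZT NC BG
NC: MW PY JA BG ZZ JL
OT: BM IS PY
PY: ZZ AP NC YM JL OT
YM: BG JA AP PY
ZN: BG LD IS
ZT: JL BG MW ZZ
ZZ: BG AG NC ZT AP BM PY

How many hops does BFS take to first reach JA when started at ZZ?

2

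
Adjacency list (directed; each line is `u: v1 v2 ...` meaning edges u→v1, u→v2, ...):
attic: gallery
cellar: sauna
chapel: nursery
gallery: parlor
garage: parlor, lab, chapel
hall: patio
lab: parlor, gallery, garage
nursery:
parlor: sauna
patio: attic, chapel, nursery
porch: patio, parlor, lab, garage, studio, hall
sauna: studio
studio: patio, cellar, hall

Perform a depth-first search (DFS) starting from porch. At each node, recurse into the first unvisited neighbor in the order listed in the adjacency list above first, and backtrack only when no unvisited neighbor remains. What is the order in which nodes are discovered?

Visit porch
porch → patio
patio → attic
attic → gallery
gallery → parlor
parlor → sauna
sauna → studio
studio → cellar
studio → hall
patio → chapel
chapel → nursery
porch → lab
lab → garage

porch, patio, attic, gallery, parlor, sauna, studio, cellar, hall, chapel, nursery, lab, garage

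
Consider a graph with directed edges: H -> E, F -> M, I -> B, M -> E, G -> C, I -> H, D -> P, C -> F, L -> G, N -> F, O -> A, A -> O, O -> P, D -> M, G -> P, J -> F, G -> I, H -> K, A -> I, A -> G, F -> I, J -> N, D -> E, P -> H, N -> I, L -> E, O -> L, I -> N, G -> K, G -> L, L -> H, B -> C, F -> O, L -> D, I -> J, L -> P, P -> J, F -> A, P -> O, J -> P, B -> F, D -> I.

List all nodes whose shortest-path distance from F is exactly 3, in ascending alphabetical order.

C, D, K

Level 0: F
Level 1: A, I, M, O
Level 2: B, E, G, H, J, L, N, P
Level 3: C, D, K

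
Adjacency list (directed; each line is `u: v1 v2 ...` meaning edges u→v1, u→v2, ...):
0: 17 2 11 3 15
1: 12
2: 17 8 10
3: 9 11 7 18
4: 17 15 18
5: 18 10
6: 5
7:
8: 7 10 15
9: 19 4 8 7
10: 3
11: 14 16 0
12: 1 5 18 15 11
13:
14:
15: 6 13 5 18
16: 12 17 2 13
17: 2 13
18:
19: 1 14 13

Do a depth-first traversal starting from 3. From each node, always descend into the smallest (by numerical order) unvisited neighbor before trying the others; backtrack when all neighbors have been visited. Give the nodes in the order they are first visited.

Visit 3
3 → 7
3 → 9
9 → 4
4 → 15
15 → 5
5 → 10
5 → 18
15 → 6
15 → 13
4 → 17
17 → 2
2 → 8
9 → 19
19 → 1
1 → 12
12 → 11
11 → 0
11 → 14
11 → 16

3 -> 7 -> 9 -> 4 -> 15 -> 5 -> 10 -> 18 -> 6 -> 13 -> 17 -> 2 -> 8 -> 19 -> 1 -> 12 -> 11 -> 0 -> 14 -> 16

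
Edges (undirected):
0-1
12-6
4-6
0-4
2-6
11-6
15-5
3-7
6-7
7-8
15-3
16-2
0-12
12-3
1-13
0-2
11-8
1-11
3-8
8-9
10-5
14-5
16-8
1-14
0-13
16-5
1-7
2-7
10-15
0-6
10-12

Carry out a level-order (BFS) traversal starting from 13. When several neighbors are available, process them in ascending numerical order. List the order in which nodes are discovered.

Visit 13; enqueue 0, 1 → queue [0, 1]
Visit 0; enqueue 2, 4, 6, 12 → queue [1, 2, 4, 6, 12]
Visit 1; enqueue 7, 11, 14 → queue [2, 4, 6, 12, 7, 11, 14]
Visit 2; enqueue 16 → queue [4, 6, 12, 7, 11, 14, 16]
Visit 4 → queue [6, 12, 7, 11, 14, 16]
Visit 6 → queue [12, 7, 11, 14, 16]
Visit 12; enqueue 3, 10 → queue [7, 11, 14, 16, 3, 10]
Visit 7; enqueue 8 → queue [11, 14, 16, 3, 10, 8]
Visit 11 → queue [14, 16, 3, 10, 8]
Visit 14; enqueue 5 → queue [16, 3, 10, 8, 5]
Visit 16 → queue [3, 10, 8, 5]
Visit 3; enqueue 15 → queue [10, 8, 5, 15]
Visit 10 → queue [8, 5, 15]
Visit 8; enqueue 9 → queue [5, 15, 9]
Visit 5 → queue [15, 9]
Visit 15 → queue [9]
Visit 9 → queue []

13 0 1 2 4 6 12 7 11 14 16 3 10 8 5 15 9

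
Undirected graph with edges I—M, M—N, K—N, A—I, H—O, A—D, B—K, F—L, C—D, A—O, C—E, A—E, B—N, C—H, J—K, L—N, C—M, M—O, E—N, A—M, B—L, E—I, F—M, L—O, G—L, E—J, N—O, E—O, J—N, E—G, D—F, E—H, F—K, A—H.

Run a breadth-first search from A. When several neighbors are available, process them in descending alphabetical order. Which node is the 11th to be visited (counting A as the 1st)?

C

Visit A; enqueue O, M, I, H, E, D → queue [O, M, I, H, E, D]
Visit O; enqueue N, L → queue [M, I, H, E, D, N, L]
Visit M; enqueue F, C → queue [I, H, E, D, N, L, F, C]
Visit I → queue [H, E, D, N, L, F, C]
Visit H → queue [E, D, N, L, F, C]
Visit E; enqueue J, G → queue [D, N, L, F, C, J, G]
Visit D → queue [N, L, F, C, J, G]
Visit N; enqueue K, B → queue [L, F, C, J, G, K, B]
Visit L → queue [F, C, J, G, K, B]
Visit F → queue [C, J, G, K, B]
Visit C → queue [J, G, K, B]
Visit J → queue [G, K, B]
Visit G → queue [K, B]
Visit K → queue [B]
Visit B → queue []

Visit order: A, O, M, I, H, E, D, N, L, F, C, J, G, K, B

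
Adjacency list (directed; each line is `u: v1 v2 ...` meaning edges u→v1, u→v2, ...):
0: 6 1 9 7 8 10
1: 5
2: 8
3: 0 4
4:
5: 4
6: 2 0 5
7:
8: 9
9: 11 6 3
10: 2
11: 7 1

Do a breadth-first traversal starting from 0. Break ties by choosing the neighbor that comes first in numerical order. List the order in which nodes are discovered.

Visit 0; enqueue 1, 6, 7, 8, 9, 10 → queue [1, 6, 7, 8, 9, 10]
Visit 1; enqueue 5 → queue [6, 7, 8, 9, 10, 5]
Visit 6; enqueue 2 → queue [7, 8, 9, 10, 5, 2]
Visit 7 → queue [8, 9, 10, 5, 2]
Visit 8 → queue [9, 10, 5, 2]
Visit 9; enqueue 3, 11 → queue [10, 5, 2, 3, 11]
Visit 10 → queue [5, 2, 3, 11]
Visit 5; enqueue 4 → queue [2, 3, 11, 4]
Visit 2 → queue [3, 11, 4]
Visit 3 → queue [11, 4]
Visit 11 → queue [4]
Visit 4 → queue []

0 -> 1 -> 6 -> 7 -> 8 -> 9 -> 10 -> 5 -> 2 -> 3 -> 11 -> 4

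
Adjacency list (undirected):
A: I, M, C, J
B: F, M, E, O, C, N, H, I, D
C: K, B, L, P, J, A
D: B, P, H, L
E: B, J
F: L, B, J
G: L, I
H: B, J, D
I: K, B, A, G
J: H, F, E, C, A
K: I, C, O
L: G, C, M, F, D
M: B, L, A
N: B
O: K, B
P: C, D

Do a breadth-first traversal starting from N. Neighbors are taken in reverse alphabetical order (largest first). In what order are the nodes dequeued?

N B O M I H F E D C K L A G J P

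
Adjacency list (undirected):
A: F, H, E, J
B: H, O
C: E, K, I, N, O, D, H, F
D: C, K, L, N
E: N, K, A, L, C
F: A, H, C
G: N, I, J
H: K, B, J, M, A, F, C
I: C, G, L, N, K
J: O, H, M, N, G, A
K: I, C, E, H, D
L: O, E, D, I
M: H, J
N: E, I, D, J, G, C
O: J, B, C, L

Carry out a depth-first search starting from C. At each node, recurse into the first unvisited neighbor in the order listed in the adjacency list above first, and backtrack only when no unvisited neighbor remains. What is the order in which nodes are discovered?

C, E, N, I, G, J, O, B, H, K, D, L, M, A, F

Visit C
C → E
E → N
N → I
I → G
G → J
J → O
O → B
B → H
H → K
K → D
D → L
H → M
H → A
A → F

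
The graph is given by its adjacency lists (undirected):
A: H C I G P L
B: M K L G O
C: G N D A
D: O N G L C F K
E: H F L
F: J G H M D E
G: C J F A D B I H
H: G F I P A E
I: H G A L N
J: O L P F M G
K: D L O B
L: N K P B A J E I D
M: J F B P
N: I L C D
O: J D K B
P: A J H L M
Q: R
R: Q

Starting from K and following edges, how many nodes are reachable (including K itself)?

BFS from K visits: K, D, L, O, B, N, G, C, F, P, A, J, E, I, M, H
Reachable nodes: 16 of 18 total.

16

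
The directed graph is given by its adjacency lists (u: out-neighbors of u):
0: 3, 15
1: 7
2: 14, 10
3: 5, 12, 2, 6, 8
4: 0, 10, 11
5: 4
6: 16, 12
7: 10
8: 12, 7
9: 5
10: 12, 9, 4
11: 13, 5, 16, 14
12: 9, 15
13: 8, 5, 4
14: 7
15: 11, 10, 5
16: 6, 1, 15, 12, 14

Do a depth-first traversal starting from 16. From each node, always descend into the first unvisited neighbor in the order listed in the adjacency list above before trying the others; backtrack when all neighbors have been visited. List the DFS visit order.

16 → 6 → 12 → 9 → 5 → 4 → 0 → 3 → 2 → 14 → 7 → 10 → 8 → 15 → 11 → 13 → 1

Visit 16
16 → 6
6 → 12
12 → 9
9 → 5
5 → 4
4 → 0
0 → 3
3 → 2
2 → 14
14 → 7
7 → 10
3 → 8
0 → 15
15 → 11
11 → 13
16 → 1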